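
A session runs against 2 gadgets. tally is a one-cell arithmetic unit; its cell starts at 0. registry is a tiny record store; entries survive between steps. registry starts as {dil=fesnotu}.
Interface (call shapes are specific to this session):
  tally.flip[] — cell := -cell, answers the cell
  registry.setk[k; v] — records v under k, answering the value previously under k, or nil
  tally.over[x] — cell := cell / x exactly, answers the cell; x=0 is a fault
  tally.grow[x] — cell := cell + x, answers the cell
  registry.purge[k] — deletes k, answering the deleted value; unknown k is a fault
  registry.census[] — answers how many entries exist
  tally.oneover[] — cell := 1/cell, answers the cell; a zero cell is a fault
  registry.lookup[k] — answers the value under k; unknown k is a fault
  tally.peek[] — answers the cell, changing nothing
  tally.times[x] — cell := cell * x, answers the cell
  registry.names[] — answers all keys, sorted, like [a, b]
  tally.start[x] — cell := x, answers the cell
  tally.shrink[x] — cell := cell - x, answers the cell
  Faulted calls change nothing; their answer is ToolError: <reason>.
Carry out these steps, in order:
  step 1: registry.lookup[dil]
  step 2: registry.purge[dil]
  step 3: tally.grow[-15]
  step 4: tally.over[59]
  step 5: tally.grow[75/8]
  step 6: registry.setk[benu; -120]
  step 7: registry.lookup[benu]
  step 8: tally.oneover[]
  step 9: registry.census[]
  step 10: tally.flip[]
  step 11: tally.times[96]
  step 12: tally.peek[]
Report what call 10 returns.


Answer: -472/4305

Derivation:
I run registry.lookup on dil, and get fesnotu.
Calling registry.purge on dil, — result: fesnotu.
Then tally.grow on -15, — result: -15.
Now I run tally.over on 59, giving -15/59.
Now I run tally.grow on 75/8, yielding 4305/472.
I run registry.setk on benu, -120: nil.
I try registry.lookup on benu, giving -120.
Calling tally.oneover, and see 472/4305.
I run registry.census: 1.
Then tally.flip, and see -472/4305.
I call tally.times on 96, yielding -15104/1435.
Calling tally.peek(), which returns -15104/1435.


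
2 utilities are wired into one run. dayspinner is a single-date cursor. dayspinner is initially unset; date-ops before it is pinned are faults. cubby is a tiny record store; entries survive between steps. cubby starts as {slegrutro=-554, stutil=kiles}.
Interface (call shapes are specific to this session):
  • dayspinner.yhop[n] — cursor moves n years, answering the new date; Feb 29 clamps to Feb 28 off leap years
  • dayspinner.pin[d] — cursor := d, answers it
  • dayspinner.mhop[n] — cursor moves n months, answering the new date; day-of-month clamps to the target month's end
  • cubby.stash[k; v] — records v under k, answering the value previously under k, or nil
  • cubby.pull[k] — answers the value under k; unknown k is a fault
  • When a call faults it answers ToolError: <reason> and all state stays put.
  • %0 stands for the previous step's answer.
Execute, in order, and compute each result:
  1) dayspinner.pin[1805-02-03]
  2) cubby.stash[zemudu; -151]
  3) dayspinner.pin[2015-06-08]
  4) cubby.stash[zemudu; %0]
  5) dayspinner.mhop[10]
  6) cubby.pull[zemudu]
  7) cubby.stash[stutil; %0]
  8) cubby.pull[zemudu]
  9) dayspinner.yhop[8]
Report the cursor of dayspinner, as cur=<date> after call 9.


Answer: cur=2024-04-08

Derivation:
CALL pin[d=1805-02-03]
RET  1805-02-03
CALL stash[k=zemudu; v=-151]
RET  nil
CALL pin[d=2015-06-08]
RET  2015-06-08
CALL stash[k=zemudu; v=%0]
RET  -151
CALL mhop[n=10]
RET  2016-04-08
CALL pull[k=zemudu]
RET  2015-06-08
CALL stash[k=stutil; v=%0]
RET  kiles
CALL pull[k=zemudu]
RET  2015-06-08
CALL yhop[n=8]
RET  2024-04-08


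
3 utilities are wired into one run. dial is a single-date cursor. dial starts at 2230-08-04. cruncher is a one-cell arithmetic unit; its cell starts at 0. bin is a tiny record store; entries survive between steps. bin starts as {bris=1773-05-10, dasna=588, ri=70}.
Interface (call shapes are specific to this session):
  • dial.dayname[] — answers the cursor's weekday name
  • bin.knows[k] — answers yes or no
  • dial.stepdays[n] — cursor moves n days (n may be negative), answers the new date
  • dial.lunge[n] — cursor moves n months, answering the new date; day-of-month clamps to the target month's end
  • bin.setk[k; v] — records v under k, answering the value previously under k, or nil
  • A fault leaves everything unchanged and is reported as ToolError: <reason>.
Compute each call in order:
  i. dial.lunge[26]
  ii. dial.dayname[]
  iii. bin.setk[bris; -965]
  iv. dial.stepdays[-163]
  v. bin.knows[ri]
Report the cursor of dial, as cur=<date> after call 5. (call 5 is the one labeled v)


Step: dial.lunge[n='26']
Result: 2232-10-04
Step: dial.dayname[]
Result: Thursday
Step: bin.setk[k='bris'; v='-965']
Result: 1773-05-10
Step: dial.stepdays[n='-163']
Result: 2232-04-24
Step: bin.knows[k='ri']
Result: yes

Answer: cur=2232-04-24


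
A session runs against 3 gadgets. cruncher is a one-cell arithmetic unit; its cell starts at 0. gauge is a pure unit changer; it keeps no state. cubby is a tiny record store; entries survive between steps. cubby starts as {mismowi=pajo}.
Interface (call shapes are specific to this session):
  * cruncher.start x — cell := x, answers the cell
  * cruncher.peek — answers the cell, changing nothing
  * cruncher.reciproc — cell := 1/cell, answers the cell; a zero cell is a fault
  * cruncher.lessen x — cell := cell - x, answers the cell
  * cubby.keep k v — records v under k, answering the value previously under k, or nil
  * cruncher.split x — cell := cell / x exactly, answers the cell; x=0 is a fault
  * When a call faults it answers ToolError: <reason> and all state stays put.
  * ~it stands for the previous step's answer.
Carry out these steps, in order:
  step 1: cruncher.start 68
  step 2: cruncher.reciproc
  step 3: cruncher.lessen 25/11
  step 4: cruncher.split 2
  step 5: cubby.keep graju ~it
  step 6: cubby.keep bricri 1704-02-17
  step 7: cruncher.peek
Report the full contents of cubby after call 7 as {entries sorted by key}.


$ start x=68
= 68
$ reciproc
= 1/68
$ lessen x=25/11
= -1689/748
$ split x=2
= -1689/1496
$ keep k=graju v=~it
= nil
$ keep k=bricri v=1704-02-17
= nil
$ peek
= -1689/1496

Answer: {bricri=1704-02-17, graju=-1689/1496, mismowi=pajo}


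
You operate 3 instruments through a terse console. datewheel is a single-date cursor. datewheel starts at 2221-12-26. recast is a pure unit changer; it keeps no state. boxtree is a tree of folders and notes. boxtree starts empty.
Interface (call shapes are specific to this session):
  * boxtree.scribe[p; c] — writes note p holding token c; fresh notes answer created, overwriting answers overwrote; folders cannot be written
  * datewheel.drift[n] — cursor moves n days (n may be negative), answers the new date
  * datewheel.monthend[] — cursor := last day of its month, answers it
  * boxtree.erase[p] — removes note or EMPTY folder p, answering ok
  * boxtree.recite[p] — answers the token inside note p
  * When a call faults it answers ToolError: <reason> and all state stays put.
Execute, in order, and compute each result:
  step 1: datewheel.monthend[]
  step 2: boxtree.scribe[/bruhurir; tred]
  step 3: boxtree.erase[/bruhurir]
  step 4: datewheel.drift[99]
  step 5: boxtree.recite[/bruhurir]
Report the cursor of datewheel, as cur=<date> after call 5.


I use datewheel.monthend(), giving 2221-12-31.
I call boxtree.scribe on /bruhurir, tred, which returns created.
I call boxtree.erase on /bruhurir, giving ok.
I invoke datewheel.drift on 99, and see 2222-04-09.
I try boxtree.recite on /bruhurir, and get ToolError: not found.

Answer: cur=2222-04-09


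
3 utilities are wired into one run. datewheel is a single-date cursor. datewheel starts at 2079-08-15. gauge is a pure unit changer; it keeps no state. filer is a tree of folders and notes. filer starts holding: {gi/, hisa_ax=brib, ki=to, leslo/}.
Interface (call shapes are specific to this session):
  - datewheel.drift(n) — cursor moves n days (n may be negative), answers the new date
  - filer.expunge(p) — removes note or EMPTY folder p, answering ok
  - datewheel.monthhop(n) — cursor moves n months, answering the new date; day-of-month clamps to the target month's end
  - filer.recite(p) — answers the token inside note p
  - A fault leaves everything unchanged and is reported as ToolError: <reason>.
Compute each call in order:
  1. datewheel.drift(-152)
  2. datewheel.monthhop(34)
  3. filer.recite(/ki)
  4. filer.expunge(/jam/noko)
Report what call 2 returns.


Answer: 2082-01-16

Derivation:
-> datewheel.drift(n='-152')
<- 2079-03-16
-> datewheel.monthhop(n='34')
<- 2082-01-16
-> filer.recite(p='/ki')
<- to
-> filer.expunge(p='/jam/noko')
<- ToolError: not found


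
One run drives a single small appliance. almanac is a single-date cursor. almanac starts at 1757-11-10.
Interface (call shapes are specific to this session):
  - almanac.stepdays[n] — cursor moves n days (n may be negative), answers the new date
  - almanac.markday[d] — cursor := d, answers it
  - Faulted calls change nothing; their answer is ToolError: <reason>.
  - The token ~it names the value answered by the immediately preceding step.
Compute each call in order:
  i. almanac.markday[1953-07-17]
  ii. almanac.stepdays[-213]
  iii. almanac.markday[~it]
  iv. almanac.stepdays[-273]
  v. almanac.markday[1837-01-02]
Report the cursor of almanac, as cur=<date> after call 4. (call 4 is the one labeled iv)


CALL almanac.markday[d=1953-07-17]
RET  1953-07-17
CALL almanac.stepdays[n=-213]
RET  1952-12-16
CALL almanac.markday[d=~it]
RET  1952-12-16
CALL almanac.stepdays[n=-273]
RET  1952-03-18
CALL almanac.markday[d=1837-01-02]
RET  1837-01-02

Answer: cur=1952-03-18


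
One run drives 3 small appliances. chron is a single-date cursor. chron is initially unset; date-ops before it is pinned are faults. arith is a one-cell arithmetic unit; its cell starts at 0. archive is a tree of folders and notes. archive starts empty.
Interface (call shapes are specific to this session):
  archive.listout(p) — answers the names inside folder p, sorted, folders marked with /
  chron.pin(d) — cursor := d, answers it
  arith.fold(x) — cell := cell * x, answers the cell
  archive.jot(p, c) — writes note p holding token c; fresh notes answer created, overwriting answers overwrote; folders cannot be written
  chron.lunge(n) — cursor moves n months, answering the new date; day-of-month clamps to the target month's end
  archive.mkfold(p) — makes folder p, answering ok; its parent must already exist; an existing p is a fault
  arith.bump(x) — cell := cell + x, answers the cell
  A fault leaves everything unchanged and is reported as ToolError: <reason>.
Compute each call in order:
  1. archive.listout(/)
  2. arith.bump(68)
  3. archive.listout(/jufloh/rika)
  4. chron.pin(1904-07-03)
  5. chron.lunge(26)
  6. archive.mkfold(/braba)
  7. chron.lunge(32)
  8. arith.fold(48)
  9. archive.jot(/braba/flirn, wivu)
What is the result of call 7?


Answer: 1909-05-03

Derivation:
! listout(p: /) => []
! bump(x: 68) => 68
! listout(p: /jufloh/rika) => ToolError: not found
! pin(d: 1904-07-03) => 1904-07-03
! lunge(n: 26) => 1906-09-03
! mkfold(p: /braba) => ok
! lunge(n: 32) => 1909-05-03
! fold(x: 48) => 3264
! jot(p: /braba/flirn, c: wivu) => created


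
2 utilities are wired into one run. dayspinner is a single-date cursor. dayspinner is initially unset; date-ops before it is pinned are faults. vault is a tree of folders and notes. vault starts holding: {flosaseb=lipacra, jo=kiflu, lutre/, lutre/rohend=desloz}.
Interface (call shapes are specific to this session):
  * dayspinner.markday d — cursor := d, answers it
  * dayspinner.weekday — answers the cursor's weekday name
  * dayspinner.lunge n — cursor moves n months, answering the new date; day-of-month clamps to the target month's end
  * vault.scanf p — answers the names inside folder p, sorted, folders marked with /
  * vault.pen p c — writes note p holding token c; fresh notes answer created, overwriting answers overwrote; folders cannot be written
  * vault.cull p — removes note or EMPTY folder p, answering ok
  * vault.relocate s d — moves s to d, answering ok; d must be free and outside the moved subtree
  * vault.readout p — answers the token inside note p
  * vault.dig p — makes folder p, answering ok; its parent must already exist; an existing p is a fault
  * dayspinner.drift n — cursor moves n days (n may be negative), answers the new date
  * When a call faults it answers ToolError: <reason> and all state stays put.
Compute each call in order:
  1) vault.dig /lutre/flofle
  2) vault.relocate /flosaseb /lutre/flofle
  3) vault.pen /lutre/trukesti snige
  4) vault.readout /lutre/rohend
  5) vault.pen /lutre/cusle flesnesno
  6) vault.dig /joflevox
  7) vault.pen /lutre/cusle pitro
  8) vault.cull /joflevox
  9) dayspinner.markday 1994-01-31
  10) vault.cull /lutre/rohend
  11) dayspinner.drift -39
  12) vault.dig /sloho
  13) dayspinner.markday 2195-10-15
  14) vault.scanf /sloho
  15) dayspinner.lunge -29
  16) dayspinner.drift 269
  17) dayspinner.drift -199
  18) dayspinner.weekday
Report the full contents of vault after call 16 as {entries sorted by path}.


CALL vault.dig[p='/lutre/flofle']
RET  ok
CALL vault.relocate[s='/flosaseb'; d='/lutre/flofle']
RET  ToolError: exists
CALL vault.pen[p='/lutre/trukesti'; c='snige']
RET  created
CALL vault.readout[p='/lutre/rohend']
RET  desloz
CALL vault.pen[p='/lutre/cusle'; c='flesnesno']
RET  created
CALL vault.dig[p='/joflevox']
RET  ok
CALL vault.pen[p='/lutre/cusle'; c='pitro']
RET  overwrote
CALL vault.cull[p='/joflevox']
RET  ok
CALL dayspinner.markday[d='1994-01-31']
RET  1994-01-31
CALL vault.cull[p='/lutre/rohend']
RET  ok
CALL dayspinner.drift[n='-39']
RET  1993-12-23
CALL vault.dig[p='/sloho']
RET  ok
CALL dayspinner.markday[d='2195-10-15']
RET  2195-10-15
CALL vault.scanf[p='/sloho']
RET  []
CALL dayspinner.lunge[n='-29']
RET  2193-05-15
CALL dayspinner.drift[n='269']
RET  2194-02-08
CALL dayspinner.drift[n='-199']
RET  2193-07-24
CALL dayspinner.weekday[]
RET  Wednesday

Answer: {flosaseb=lipacra, jo=kiflu, lutre/, lutre/cusle=pitro, lutre/flofle/, lutre/trukesti=snige, sloho/}


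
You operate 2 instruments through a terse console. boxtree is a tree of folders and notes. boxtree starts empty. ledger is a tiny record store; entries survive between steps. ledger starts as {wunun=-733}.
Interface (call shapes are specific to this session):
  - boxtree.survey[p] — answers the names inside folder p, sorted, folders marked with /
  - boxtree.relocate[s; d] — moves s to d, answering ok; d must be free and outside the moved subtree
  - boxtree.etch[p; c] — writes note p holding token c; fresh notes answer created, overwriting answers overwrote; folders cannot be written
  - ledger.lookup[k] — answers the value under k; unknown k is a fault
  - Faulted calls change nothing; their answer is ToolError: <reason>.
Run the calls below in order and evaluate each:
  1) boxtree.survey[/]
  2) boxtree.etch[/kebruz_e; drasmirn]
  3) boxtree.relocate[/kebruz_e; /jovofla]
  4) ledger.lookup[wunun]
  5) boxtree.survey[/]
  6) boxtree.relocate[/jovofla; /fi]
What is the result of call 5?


! 1. survey(/) ~> []
! 2. etch(/kebruz_e, drasmirn) ~> created
! 3. relocate(/kebruz_e, /jovofla) ~> ok
! 4. lookup(wunun) ~> -733
! 5. survey(/) ~> [jovofla]
! 6. relocate(/jovofla, /fi) ~> ok

Answer: [jovofla]


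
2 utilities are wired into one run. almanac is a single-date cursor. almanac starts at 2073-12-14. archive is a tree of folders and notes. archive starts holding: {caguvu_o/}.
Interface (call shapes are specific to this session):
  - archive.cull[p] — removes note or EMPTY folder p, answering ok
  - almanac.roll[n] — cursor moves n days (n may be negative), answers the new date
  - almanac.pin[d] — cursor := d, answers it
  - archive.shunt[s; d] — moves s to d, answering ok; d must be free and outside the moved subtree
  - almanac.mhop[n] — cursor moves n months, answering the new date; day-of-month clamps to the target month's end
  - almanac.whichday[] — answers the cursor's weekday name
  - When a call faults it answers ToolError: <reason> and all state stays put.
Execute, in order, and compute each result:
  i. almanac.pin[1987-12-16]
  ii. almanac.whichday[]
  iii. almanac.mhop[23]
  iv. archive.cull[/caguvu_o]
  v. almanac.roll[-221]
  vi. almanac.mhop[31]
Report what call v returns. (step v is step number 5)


Answer: 1989-04-09

Derivation:
·→ pin(d: 1987-12-16)
·← 1987-12-16
·→ whichday()
·← Wednesday
·→ mhop(n: 23)
·← 1989-11-16
·→ cull(p: /caguvu_o)
·← ok
·→ roll(n: -221)
·← 1989-04-09
·→ mhop(n: 31)
·← 1991-11-09


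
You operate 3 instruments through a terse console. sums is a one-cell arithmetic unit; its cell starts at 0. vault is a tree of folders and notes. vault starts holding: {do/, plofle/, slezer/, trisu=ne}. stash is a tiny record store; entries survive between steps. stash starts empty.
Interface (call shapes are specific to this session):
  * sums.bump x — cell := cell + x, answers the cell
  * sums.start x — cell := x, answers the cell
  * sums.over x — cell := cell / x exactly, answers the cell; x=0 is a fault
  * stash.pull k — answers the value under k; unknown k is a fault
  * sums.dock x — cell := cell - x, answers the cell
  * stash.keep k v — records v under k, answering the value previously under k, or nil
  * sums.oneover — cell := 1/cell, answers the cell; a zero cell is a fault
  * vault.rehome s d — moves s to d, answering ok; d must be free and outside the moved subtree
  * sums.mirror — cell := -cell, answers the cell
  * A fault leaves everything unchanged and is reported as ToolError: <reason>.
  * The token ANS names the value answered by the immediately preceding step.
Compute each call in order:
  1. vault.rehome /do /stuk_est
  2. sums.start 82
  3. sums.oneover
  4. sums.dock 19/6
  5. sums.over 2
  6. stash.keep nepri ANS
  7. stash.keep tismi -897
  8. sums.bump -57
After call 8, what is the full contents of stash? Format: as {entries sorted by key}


-> vault.rehome(s→/do, d→/stuk_est)
<- ok
-> sums.start(x→82)
<- 82
-> sums.oneover()
<- 1/82
-> sums.dock(x→19/6)
<- -388/123
-> sums.over(x→2)
<- -194/123
-> stash.keep(k→nepri, v→ANS)
<- nil
-> stash.keep(k→tismi, v→-897)
<- nil
-> sums.bump(x→-57)
<- -7205/123

Answer: {nepri=-194/123, tismi=-897}


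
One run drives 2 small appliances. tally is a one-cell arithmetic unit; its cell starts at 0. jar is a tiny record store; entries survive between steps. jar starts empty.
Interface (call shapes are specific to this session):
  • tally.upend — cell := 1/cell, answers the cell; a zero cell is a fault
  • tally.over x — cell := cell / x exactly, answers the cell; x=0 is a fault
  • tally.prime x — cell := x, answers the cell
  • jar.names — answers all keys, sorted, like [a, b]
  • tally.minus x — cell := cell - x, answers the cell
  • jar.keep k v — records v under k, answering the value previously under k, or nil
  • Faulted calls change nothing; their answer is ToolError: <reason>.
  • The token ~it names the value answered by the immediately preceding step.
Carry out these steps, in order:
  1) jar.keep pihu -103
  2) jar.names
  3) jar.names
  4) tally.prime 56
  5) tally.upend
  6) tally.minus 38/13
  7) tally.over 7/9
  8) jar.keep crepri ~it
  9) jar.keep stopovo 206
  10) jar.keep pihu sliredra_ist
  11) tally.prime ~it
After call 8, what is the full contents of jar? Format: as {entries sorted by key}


Answer: {crepri=-19035/5096, pihu=-103}

Derivation:
$ jar.keep k→pihu v→-103
  nil
$ jar.names
  [pihu]
$ jar.names
  [pihu]
$ tally.prime x→56
  56
$ tally.upend
  1/56
$ tally.minus x→38/13
  -2115/728
$ tally.over x→7/9
  -19035/5096
$ jar.keep k→crepri v→~it
  nil
$ jar.keep k→stopovo v→206
  nil
$ jar.keep k→pihu v→sliredra_ist
  -103
$ tally.prime x→~it
  -103


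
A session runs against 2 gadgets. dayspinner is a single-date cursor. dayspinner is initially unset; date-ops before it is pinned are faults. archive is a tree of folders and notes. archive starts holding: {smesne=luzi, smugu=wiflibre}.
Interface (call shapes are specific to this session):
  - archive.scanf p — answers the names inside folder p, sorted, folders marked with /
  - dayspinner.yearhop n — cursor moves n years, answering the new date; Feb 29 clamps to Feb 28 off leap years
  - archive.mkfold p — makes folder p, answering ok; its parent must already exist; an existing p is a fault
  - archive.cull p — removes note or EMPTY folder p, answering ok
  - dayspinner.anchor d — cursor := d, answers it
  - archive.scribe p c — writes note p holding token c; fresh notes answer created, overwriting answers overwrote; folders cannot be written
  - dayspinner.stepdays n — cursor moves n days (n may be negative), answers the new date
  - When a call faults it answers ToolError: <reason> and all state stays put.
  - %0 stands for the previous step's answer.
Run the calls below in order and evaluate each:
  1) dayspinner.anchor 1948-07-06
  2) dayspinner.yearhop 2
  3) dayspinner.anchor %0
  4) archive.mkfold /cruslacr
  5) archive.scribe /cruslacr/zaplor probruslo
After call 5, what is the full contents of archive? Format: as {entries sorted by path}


Answer: {cruslacr/, cruslacr/zaplor=probruslo, smesne=luzi, smugu=wiflibre}

Derivation:
% dayspinner.anchor d→1948-07-06
:: 1948-07-06
% dayspinner.yearhop n→2
:: 1950-07-06
% dayspinner.anchor d→%0
:: 1950-07-06
% archive.mkfold p→/cruslacr
:: ok
% archive.scribe p→/cruslacr/zaplor c→probruslo
:: created


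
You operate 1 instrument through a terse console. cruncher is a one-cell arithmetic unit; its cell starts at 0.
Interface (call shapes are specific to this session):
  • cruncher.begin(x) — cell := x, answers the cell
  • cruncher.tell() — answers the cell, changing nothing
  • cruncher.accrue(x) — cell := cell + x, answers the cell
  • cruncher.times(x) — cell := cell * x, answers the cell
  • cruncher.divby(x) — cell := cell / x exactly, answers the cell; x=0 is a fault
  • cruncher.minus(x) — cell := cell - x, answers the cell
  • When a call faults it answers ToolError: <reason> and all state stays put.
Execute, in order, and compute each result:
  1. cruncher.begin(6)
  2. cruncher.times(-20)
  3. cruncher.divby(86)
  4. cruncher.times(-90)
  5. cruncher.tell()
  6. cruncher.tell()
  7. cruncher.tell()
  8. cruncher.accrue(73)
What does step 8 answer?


Answer: 8539/43

Derivation:
>>> cruncher.begin x: 6
:: 6
>>> cruncher.times x: -20
:: -120
>>> cruncher.divby x: 86
:: -60/43
>>> cruncher.times x: -90
:: 5400/43
>>> cruncher.tell
:: 5400/43
>>> cruncher.tell
:: 5400/43
>>> cruncher.tell
:: 5400/43
>>> cruncher.accrue x: 73
:: 8539/43


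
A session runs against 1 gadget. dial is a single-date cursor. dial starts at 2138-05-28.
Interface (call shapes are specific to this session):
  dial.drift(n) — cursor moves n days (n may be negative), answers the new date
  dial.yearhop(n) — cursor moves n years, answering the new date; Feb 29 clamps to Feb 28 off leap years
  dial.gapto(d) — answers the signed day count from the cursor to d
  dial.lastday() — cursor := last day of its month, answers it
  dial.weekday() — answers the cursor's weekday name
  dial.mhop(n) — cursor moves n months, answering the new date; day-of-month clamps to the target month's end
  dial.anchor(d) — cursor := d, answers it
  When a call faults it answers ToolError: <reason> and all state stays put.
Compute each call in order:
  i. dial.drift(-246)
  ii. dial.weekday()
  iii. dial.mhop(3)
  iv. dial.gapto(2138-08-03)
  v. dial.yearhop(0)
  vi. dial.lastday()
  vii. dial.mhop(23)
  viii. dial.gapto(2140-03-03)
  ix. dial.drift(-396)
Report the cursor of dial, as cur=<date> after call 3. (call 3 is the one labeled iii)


Answer: cur=2137-12-24

Derivation:
-> dial.drift(n='-246')
<- 2137-09-24
-> dial.weekday()
<- Tuesday
-> dial.mhop(n='3')
<- 2137-12-24
-> dial.gapto(d='2138-08-03')
<- 222
-> dial.yearhop(n='0')
<- 2137-12-24
-> dial.lastday()
<- 2137-12-31
-> dial.mhop(n='23')
<- 2139-11-30
-> dial.gapto(d='2140-03-03')
<- 94
-> dial.drift(n='-396')
<- 2138-10-30


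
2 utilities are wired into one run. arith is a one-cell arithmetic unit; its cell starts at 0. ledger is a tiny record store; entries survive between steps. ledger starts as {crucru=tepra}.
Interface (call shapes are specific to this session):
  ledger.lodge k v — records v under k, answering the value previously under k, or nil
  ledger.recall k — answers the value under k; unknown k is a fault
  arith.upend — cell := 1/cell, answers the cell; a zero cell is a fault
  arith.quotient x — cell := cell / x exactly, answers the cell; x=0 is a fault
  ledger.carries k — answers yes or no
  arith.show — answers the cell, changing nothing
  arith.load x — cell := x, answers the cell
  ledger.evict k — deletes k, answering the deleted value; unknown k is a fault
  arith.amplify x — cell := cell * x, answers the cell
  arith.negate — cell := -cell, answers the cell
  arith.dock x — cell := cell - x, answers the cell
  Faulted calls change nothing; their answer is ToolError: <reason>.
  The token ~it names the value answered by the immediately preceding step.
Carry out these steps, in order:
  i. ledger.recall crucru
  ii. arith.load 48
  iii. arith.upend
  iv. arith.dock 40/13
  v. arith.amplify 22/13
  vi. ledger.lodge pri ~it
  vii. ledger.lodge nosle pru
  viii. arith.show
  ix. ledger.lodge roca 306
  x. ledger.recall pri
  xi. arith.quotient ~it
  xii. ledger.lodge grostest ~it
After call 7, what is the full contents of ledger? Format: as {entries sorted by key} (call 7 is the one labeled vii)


Answer: {crucru=tepra, nosle=pru, pri=-20977/4056}

Derivation:
% ledger.recall(k=crucru) == tepra
% arith.load(x=48) == 48
% arith.upend() == 1/48
% arith.dock(x=40/13) == -1907/624
% arith.amplify(x=22/13) == -20977/4056
% ledger.lodge(k=pri, v=~it) == nil
% ledger.lodge(k=nosle, v=pru) == nil
% arith.show() == -20977/4056
% ledger.lodge(k=roca, v=306) == nil
% ledger.recall(k=pri) == -20977/4056
% arith.quotient(x=~it) == 1
% ledger.lodge(k=grostest, v=~it) == nil


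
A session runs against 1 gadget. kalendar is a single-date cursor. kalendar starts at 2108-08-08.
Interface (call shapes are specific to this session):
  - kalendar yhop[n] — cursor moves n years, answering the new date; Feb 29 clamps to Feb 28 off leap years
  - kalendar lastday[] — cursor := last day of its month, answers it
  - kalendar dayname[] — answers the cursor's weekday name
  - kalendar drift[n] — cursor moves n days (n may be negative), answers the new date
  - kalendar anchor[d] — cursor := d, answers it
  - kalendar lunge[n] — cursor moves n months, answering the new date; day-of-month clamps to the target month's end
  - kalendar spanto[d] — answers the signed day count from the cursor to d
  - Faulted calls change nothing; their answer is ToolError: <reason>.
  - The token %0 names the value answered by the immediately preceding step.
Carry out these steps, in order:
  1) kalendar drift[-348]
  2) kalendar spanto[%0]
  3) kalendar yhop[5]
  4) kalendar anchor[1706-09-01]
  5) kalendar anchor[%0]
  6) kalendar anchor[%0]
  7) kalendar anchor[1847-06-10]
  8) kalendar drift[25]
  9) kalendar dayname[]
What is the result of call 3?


~$ kalendar drift n=-348
:: 2107-08-26
~$ kalendar spanto d=%0
:: 0
~$ kalendar yhop n=5
:: 2112-08-26
~$ kalendar anchor d=1706-09-01
:: 1706-09-01
~$ kalendar anchor d=%0
:: 1706-09-01
~$ kalendar anchor d=%0
:: 1706-09-01
~$ kalendar anchor d=1847-06-10
:: 1847-06-10
~$ kalendar drift n=25
:: 1847-07-05
~$ kalendar dayname
:: Monday

Answer: 2112-08-26


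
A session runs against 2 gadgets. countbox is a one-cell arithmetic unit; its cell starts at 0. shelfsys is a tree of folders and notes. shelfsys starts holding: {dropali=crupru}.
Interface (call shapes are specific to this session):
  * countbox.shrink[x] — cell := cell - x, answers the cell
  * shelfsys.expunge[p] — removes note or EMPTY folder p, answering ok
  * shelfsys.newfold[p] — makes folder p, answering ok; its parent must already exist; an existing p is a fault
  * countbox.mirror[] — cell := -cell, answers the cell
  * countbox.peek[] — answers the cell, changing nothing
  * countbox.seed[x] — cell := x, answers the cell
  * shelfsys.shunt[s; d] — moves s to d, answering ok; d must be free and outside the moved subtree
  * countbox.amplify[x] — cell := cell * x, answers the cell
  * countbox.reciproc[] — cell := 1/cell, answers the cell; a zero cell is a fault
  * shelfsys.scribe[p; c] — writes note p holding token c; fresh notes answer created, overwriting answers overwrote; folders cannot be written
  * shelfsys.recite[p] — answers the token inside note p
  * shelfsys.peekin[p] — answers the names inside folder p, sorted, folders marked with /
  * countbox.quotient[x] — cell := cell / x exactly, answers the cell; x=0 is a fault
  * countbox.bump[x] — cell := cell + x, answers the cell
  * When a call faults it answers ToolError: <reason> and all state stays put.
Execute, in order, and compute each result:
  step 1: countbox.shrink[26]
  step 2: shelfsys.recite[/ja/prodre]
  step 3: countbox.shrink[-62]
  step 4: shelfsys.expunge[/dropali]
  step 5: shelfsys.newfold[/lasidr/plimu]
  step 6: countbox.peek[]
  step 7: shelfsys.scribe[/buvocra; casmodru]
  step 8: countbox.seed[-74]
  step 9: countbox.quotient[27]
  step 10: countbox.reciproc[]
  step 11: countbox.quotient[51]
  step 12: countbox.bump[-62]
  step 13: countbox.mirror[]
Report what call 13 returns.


Answer: 78005/1258

Derivation:
> countbox.shrink x=26
= -26
> shelfsys.recite p=/ja/prodre
= ToolError: not found
> countbox.shrink x=-62
= 36
> shelfsys.expunge p=/dropali
= ok
> shelfsys.newfold p=/lasidr/plimu
= ToolError: no parent
> countbox.peek
= 36
> shelfsys.scribe p=/buvocra c=casmodru
= created
> countbox.seed x=-74
= -74
> countbox.quotient x=27
= -74/27
> countbox.reciproc
= -27/74
> countbox.quotient x=51
= -9/1258
> countbox.bump x=-62
= -78005/1258
> countbox.mirror
= 78005/1258


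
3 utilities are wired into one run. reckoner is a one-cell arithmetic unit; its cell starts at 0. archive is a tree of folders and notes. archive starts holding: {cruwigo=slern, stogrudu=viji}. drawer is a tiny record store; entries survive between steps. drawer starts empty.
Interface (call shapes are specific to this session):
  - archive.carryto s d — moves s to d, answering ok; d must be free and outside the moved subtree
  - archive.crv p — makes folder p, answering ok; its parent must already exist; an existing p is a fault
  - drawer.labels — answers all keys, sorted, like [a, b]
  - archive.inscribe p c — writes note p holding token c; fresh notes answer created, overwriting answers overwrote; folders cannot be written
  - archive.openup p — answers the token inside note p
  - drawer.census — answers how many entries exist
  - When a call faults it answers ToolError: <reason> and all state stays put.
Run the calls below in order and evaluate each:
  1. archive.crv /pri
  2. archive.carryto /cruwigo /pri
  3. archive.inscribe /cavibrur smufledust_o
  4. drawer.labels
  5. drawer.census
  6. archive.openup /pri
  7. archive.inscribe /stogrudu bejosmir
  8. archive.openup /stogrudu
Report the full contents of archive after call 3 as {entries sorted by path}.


$ crv p→/pri
  ok
$ carryto s→/cruwigo d→/pri
  ToolError: exists
$ inscribe p→/cavibrur c→smufledust_o
  created
$ labels
  []
$ census
  0
$ openup p→/pri
  ToolError: is a directory
$ inscribe p→/stogrudu c→bejosmir
  overwrote
$ openup p→/stogrudu
  bejosmir

Answer: {cavibrur=smufledust_o, cruwigo=slern, pri/, stogrudu=viji}


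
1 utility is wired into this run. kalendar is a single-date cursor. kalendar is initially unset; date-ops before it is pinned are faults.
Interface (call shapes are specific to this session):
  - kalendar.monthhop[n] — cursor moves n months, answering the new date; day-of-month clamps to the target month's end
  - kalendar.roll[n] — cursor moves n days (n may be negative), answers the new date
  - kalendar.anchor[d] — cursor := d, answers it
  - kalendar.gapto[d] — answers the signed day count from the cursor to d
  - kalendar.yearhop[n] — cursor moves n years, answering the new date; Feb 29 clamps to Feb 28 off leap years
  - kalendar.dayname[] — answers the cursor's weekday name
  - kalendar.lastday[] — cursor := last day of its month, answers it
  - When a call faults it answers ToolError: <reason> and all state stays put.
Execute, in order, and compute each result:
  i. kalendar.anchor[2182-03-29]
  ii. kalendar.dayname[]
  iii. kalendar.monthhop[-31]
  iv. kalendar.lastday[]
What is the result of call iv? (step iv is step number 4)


Answer: 2179-08-31

Derivation:
Now I run anchor with d→2182-03-29, which returns 2182-03-29.
I run dayname(), and see Friday.
Then monthhop with n→-31, and observe 2179-08-29.
I invoke lastday(), and observe 2179-08-31.


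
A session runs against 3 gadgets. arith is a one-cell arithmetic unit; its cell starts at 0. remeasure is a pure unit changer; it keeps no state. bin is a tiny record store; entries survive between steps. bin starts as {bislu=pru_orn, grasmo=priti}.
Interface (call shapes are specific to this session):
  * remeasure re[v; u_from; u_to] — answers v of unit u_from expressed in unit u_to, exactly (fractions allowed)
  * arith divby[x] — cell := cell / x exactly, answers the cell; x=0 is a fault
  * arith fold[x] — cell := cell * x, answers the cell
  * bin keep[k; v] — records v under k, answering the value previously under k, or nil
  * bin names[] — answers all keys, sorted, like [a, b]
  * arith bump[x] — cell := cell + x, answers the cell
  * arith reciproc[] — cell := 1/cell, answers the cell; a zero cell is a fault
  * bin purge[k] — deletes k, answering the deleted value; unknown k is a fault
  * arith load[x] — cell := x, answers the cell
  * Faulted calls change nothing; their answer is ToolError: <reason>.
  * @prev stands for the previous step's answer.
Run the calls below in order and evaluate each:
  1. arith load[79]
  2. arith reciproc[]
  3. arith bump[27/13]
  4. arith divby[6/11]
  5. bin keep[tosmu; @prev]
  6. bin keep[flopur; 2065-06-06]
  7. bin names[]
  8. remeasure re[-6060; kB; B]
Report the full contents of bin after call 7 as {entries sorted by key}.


;; 1. arith load(x: 79) : 79
;; 2. arith reciproc() : 1/79
;; 3. arith bump(x: 27/13) : 2146/1027
;; 4. arith divby(x: 6/11) : 11803/3081
;; 5. bin keep(k: tosmu, v: @prev) : nil
;; 6. bin keep(k: flopur, v: 2065-06-06) : nil
;; 7. bin names() : [bislu, flopur, grasmo, tosmu]
;; 8. remeasure re(v: -6060, u_from: kB, u_to: B) : -6060000

Answer: {bislu=pru_orn, flopur=2065-06-06, grasmo=priti, tosmu=11803/3081}


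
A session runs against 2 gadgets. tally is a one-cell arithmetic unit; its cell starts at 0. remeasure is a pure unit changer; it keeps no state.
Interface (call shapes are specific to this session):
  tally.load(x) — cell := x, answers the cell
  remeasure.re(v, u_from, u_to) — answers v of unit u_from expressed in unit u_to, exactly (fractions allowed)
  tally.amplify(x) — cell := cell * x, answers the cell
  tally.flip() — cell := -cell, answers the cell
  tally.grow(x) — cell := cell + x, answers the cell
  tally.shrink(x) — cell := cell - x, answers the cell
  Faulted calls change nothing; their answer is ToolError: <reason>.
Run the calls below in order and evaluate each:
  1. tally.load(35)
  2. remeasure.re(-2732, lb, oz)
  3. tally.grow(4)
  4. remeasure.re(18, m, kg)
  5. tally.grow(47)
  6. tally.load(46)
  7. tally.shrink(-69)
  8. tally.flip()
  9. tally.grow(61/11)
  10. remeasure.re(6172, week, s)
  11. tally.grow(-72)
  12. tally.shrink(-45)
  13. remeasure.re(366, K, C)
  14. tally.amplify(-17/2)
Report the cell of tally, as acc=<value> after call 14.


→ load(x: 35)
← 35
→ re(v: -2732, u_from: lb, u_to: oz)
← -43712
→ grow(x: 4)
← 39
→ re(v: 18, u_from: m, u_to: kg)
← ToolError: incompatible units
→ grow(x: 47)
← 86
→ load(x: 46)
← 46
→ shrink(x: -69)
← 115
→ flip()
← -115
→ grow(x: 61/11)
← -1204/11
→ re(v: 6172, u_from: week, u_to: s)
← 3732825600
→ grow(x: -72)
← -1996/11
→ shrink(x: -45)
← -1501/11
→ re(v: 366, u_from: K, u_to: C)
← 1857/20
→ amplify(x: -17/2)
← 25517/22

Answer: acc=25517/22


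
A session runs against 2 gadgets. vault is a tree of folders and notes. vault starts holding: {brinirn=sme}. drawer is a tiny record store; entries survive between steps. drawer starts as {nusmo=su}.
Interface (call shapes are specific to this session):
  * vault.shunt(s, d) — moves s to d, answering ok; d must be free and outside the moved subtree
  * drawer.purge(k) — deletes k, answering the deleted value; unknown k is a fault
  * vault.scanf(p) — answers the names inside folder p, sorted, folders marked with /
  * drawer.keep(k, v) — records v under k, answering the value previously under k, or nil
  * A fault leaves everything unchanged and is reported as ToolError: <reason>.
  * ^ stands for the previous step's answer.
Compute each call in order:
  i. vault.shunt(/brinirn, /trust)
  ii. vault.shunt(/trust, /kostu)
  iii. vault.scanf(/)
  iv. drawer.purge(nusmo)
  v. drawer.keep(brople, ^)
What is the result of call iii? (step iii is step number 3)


# 1. vault.shunt(s: /brinirn, d: /trust) == ok
# 2. vault.shunt(s: /trust, d: /kostu) == ok
# 3. vault.scanf(p: /) == [kostu]
# 4. drawer.purge(k: nusmo) == su
# 5. drawer.keep(k: brople, v: ^) == nil

Answer: [kostu]


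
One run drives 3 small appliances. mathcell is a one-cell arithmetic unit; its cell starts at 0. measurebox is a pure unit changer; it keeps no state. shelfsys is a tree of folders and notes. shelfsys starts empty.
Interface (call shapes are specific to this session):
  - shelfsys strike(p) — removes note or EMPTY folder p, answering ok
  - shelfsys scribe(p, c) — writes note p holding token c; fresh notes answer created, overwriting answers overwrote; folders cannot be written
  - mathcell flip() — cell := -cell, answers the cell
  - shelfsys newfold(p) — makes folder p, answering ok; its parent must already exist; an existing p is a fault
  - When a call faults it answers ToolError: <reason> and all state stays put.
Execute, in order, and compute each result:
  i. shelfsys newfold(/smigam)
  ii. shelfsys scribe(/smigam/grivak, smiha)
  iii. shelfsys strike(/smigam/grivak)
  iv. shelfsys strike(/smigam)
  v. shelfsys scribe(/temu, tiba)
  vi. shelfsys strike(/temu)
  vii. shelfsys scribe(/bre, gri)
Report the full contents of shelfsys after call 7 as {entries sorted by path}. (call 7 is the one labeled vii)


Answer: {bre=gri}

Derivation:
-> shelfsys newfold(/smigam)
<- ok
-> shelfsys scribe(/smigam/grivak, smiha)
<- created
-> shelfsys strike(/smigam/grivak)
<- ok
-> shelfsys strike(/smigam)
<- ok
-> shelfsys scribe(/temu, tiba)
<- created
-> shelfsys strike(/temu)
<- ok
-> shelfsys scribe(/bre, gri)
<- created


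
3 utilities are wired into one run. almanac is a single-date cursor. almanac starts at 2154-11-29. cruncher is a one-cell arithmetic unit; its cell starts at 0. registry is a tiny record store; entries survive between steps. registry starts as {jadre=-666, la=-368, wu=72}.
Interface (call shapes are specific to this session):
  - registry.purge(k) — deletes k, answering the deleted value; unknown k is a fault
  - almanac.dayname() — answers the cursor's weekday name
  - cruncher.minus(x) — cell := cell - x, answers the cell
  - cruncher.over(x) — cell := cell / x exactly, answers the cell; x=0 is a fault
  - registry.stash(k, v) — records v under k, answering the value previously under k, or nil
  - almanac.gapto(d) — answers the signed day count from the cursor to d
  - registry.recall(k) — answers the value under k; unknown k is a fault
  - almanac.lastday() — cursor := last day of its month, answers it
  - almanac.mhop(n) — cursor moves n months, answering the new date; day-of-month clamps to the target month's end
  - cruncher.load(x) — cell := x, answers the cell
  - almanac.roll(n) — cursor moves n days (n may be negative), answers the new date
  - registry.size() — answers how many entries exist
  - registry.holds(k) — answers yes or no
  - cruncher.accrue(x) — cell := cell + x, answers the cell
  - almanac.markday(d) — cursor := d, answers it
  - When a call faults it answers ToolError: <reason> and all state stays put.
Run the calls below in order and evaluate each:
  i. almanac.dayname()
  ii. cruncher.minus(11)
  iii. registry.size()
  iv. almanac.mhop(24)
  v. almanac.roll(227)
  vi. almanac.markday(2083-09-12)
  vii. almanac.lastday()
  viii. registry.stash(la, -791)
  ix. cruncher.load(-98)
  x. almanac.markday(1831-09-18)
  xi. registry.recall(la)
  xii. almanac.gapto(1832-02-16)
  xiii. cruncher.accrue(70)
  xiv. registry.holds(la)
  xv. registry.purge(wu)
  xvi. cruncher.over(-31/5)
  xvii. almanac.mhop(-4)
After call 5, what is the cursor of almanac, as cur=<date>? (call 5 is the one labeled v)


Answer: cur=2157-07-14

Derivation:
Then almanac.dayname, → Friday.
Then cruncher.minus on x='11', → -11.
Now I run registry.size(), giving 3.
Then almanac.mhop on n='24', yielding 2156-11-29.
I invoke almanac.roll on n='227', → 2157-07-14.
Next I call almanac.markday on d='2083-09-12', and get 2083-09-12.
Now I run almanac.lastday, — result: 2083-09-30.
Now I run registry.stash on k='la', v='-791', → -368.
Now I run cruncher.load on x='-98', → -98.
Invoking almanac.markday on d='1831-09-18', and observe 1831-09-18.
I try registry.recall on k='la', which returns -791.
I run almanac.gapto on d='1832-02-16', and see 151.
I try cruncher.accrue on x='70', yielding -28.
Then registry.holds on k='la', yielding yes.
Calling registry.purge on k='wu': 72.
Then cruncher.over on x='-31/5', and observe 140/31.
Using almanac.mhop on n='-4', and get 1831-05-18.
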